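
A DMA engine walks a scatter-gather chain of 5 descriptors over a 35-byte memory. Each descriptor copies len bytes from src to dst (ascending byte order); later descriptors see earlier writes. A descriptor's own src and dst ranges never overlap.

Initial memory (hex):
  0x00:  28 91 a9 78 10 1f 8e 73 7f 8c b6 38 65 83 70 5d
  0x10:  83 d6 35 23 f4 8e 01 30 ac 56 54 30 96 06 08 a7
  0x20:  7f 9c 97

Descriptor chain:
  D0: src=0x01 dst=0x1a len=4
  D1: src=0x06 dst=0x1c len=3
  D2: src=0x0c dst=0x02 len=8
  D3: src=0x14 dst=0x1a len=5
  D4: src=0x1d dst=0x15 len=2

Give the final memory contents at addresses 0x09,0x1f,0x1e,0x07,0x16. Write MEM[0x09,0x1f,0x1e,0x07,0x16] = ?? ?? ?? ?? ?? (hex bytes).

  after D0: wrote 4B at 0x1a = 91a97810
  after D1: wrote 3B at 0x1c = 8e737f
  after D2: wrote 8B at 0x02 = 6583705d83d63523
  after D3: wrote 5B at 0x1a = f48e0130ac
  after D4: wrote 2B at 0x15 = 30ac
query mem[0x09]=0x23, mem[0x1f]=0xa7, mem[0x1e]=0xac, mem[0x07]=0xd6, mem[0x16]=0xac

MEM[0x09,0x1f,0x1e,0x07,0x16] = 23 a7 ac d6 ac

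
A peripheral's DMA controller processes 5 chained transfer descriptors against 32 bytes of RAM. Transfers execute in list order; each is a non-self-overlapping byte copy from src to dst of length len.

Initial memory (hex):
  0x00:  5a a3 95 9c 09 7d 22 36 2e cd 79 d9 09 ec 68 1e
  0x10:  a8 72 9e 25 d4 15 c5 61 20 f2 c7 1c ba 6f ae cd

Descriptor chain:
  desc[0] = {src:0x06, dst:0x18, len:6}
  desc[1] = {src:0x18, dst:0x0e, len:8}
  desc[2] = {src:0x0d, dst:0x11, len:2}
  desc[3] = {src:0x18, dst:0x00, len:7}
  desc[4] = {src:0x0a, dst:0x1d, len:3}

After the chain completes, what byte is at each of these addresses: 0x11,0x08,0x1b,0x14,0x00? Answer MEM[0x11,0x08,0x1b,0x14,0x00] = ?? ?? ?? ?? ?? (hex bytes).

MEM[0x11,0x08,0x1b,0x14,0x00] = ec 2e cd ae 22

  after D0: wrote 6B at 0x18 = 22362ecd79d9
  after D1: wrote 8B at 0x0e = 22362ecd79d9aecd
  after D2: wrote 2B at 0x11 = ec22
  after D3: wrote 7B at 0x00 = 22362ecd79d9ae
  after D4: wrote 3B at 0x1d = 79d909
query mem[0x11]=0xec, mem[0x08]=0x2e, mem[0x1b]=0xcd, mem[0x14]=0xae, mem[0x00]=0x22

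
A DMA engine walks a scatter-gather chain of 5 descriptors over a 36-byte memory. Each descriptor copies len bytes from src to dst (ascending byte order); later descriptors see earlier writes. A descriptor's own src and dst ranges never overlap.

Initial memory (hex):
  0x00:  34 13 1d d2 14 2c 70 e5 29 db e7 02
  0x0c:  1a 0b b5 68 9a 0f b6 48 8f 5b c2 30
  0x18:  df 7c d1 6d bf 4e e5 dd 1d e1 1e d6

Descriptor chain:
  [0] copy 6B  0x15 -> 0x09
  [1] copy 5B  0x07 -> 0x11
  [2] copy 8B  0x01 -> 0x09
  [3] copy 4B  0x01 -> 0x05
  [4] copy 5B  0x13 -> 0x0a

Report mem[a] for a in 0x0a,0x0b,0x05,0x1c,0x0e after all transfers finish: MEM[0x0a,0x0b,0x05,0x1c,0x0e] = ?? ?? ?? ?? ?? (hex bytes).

MEM[0x0a,0x0b,0x05,0x1c,0x0e] = 5b c2 13 bf 30

  after D0: wrote 6B at 0x09 = 5bc230df7cd1
  after D1: wrote 5B at 0x11 = e5295bc230
  after D2: wrote 8B at 0x09 = 131dd2142c70e529
  after D3: wrote 4B at 0x05 = 131dd214
  after D4: wrote 5B at 0x0a = 5bc230c230
query mem[0x0a]=0x5b, mem[0x0b]=0xc2, mem[0x05]=0x13, mem[0x1c]=0xbf, mem[0x0e]=0x30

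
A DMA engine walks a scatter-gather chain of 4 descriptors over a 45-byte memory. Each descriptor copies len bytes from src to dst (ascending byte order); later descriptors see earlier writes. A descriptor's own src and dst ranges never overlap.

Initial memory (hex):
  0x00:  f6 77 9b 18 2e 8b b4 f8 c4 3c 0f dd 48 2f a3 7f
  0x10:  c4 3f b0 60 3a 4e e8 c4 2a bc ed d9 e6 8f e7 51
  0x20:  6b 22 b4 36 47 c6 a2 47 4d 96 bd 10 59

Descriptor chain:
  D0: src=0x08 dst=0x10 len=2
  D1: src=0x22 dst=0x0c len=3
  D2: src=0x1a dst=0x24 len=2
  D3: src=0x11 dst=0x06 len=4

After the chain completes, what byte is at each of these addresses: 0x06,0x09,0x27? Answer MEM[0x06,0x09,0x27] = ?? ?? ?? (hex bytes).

  after D0: wrote 2B at 0x10 = c43c
  after D1: wrote 3B at 0x0c = b43647
  after D2: wrote 2B at 0x24 = edd9
  after D3: wrote 4B at 0x06 = 3cb0603a
query mem[0x06]=0x3c, mem[0x09]=0x3a, mem[0x27]=0x47

MEM[0x06,0x09,0x27] = 3c 3a 47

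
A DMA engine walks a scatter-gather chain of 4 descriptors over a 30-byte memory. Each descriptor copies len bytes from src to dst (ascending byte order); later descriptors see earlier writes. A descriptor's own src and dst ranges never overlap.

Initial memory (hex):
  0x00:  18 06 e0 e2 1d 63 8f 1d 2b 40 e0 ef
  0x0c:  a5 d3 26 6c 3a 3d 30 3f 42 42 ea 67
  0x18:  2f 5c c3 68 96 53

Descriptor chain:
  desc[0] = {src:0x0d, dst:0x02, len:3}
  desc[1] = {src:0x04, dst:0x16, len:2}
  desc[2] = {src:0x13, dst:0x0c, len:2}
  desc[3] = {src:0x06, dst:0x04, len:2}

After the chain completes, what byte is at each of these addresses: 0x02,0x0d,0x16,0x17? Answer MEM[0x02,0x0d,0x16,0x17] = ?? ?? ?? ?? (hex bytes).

  after D0: wrote 3B at 0x02 = d3266c
  after D1: wrote 2B at 0x16 = 6c63
  after D2: wrote 2B at 0x0c = 3f42
  after D3: wrote 2B at 0x04 = 8f1d
query mem[0x02]=0xd3, mem[0x0d]=0x42, mem[0x16]=0x6c, mem[0x17]=0x63

MEM[0x02,0x0d,0x16,0x17] = d3 42 6c 63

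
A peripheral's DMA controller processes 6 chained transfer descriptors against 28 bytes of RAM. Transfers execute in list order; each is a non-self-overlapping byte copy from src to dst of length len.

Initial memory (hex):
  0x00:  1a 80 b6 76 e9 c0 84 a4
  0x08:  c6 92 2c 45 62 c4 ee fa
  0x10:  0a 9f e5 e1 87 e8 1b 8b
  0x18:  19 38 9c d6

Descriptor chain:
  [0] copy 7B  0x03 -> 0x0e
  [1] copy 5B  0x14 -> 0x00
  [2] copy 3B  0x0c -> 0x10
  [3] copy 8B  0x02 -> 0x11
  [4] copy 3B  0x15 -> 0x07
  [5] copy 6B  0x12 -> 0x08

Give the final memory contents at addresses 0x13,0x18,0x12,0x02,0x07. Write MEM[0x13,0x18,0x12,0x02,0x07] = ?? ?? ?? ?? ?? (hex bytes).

MEM[0x13,0x18,0x12,0x02,0x07] = 19 92 8b 1b 84

#0 dst[0x0e+7] := {0x76,0xe9,0xc0,0x84,0xa4,0xc6,0x92}
#1 dst[0x00+5] := {0x92,0xe8,0x1b,0x8b,0x19}
#2 dst[0x10+3] := {0x62,0xc4,0x76}
#3 dst[0x11+8] := {0x1b,0x8b,0x19,0xc0,0x84,0xa4,0xc6,0x92}
#4 dst[0x07+3] := {0x84,0xa4,0xc6}
#5 dst[0x08+6] := {0x8b,0x19,0xc0,0x84,0xa4,0xc6}
query mem[0x13]=0x19, mem[0x18]=0x92, mem[0x12]=0x8b, mem[0x02]=0x1b, mem[0x07]=0x84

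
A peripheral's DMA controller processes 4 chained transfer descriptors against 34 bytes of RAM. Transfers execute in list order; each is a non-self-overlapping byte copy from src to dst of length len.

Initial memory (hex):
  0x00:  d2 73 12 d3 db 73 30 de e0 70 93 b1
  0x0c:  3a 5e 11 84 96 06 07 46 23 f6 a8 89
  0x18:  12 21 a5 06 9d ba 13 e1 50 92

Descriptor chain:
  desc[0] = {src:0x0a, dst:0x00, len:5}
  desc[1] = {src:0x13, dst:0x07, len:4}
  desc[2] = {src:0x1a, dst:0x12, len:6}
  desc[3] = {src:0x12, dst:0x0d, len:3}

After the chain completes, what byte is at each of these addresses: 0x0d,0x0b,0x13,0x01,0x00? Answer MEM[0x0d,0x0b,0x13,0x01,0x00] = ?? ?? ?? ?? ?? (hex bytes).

MEM[0x0d,0x0b,0x13,0x01,0x00] = a5 b1 06 b1 93

[0] 0x0a->0x00 len=5 : 93 b1 3a 5e 11
[1] 0x13->0x07 len=4 : 46 23 f6 a8
[2] 0x1a->0x12 len=6 : a5 06 9d ba 13 e1
[3] 0x12->0x0d len=3 : a5 06 9d
query mem[0x0d]=0xa5, mem[0x0b]=0xb1, mem[0x13]=0x06, mem[0x01]=0xb1, mem[0x00]=0x93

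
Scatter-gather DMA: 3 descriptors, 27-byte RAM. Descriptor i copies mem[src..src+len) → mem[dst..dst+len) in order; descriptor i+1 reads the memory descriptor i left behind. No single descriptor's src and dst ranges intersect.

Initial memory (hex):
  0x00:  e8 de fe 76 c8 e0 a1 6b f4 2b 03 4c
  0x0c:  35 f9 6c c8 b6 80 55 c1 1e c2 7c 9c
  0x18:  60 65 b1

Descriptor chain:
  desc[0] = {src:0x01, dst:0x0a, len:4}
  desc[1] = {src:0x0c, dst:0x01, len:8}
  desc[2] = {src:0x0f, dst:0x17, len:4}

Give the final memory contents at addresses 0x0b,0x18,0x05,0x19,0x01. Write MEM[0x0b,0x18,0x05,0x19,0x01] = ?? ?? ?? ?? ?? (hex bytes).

[0] 0x01->0x0a len=4 : de fe 76 c8
[1] 0x0c->0x01 len=8 : 76 c8 6c c8 b6 80 55 c1
[2] 0x0f->0x17 len=4 : c8 b6 80 55
query mem[0x0b]=0xfe, mem[0x18]=0xb6, mem[0x05]=0xb6, mem[0x19]=0x80, mem[0x01]=0x76

MEM[0x0b,0x18,0x05,0x19,0x01] = fe b6 b6 80 76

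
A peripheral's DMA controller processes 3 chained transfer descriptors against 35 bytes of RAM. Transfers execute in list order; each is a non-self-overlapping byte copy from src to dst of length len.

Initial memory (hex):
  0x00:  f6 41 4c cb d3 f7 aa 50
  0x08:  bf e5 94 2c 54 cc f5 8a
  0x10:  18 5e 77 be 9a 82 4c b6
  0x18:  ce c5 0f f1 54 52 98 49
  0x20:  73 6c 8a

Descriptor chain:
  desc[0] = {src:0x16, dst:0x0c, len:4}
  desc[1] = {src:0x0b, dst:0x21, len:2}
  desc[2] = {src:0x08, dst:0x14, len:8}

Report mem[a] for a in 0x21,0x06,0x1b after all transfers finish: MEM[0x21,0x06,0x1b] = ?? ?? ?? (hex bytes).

  after D0: wrote 4B at 0x0c = 4cb6cec5
  after D1: wrote 2B at 0x21 = 2c4c
  after D2: wrote 8B at 0x14 = bfe5942c4cb6cec5
query mem[0x21]=0x2c, mem[0x06]=0xaa, mem[0x1b]=0xc5

MEM[0x21,0x06,0x1b] = 2c aa c5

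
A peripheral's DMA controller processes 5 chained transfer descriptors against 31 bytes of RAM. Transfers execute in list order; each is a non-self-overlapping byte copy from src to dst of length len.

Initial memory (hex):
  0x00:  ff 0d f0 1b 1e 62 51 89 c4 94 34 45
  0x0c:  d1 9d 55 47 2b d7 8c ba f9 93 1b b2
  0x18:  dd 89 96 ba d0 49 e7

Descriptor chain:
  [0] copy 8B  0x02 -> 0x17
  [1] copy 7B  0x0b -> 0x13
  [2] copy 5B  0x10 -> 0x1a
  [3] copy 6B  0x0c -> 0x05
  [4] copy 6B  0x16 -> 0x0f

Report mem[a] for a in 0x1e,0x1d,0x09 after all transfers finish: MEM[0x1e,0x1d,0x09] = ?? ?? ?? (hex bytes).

[0] 0x02->0x17 len=8 : f0 1b 1e 62 51 89 c4 94
[1] 0x0b->0x13 len=7 : 45 d1 9d 55 47 2b d7
[2] 0x10->0x1a len=5 : 2b d7 8c 45 d1
[3] 0x0c->0x05 len=6 : d1 9d 55 47 2b d7
[4] 0x16->0x0f len=6 : 55 47 2b d7 2b d7
query mem[0x1e]=0xd1, mem[0x1d]=0x45, mem[0x09]=0x2b

MEM[0x1e,0x1d,0x09] = d1 45 2b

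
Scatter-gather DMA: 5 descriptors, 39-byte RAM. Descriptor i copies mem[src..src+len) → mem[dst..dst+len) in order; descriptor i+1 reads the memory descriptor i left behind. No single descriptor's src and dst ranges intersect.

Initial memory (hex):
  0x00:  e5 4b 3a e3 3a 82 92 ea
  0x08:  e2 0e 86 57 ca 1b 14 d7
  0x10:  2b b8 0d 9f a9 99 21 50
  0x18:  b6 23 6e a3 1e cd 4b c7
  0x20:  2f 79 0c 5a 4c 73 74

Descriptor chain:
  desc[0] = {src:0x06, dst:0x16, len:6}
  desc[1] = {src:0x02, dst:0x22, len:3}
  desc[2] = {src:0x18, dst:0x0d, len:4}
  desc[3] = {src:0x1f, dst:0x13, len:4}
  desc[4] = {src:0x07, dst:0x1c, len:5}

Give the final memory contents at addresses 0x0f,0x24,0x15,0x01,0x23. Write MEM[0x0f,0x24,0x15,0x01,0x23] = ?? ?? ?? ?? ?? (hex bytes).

D0: mem[0x16..0x1b] <- [92 ea e2 0e 86 57]
D1: mem[0x22..0x24] <- [3a e3 3a]
D2: mem[0x0d..0x10] <- [e2 0e 86 57]
D3: mem[0x13..0x16] <- [c7 2f 79 3a]
D4: mem[0x1c..0x20] <- [ea e2 0e 86 57]
query mem[0x0f]=0x86, mem[0x24]=0x3a, mem[0x15]=0x79, mem[0x01]=0x4b, mem[0x23]=0xe3

MEM[0x0f,0x24,0x15,0x01,0x23] = 86 3a 79 4b e3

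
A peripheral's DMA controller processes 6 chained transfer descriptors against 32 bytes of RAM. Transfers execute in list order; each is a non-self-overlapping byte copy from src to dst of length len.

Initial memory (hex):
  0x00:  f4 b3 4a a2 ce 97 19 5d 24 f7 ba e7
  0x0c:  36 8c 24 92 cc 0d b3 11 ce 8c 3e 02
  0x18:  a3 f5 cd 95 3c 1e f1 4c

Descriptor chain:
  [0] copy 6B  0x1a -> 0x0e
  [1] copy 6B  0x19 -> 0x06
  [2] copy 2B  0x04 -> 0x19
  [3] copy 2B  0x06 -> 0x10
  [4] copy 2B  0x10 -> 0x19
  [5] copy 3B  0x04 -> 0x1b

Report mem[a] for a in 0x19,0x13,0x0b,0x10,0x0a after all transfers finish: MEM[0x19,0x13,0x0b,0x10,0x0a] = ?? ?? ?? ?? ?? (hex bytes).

MEM[0x19,0x13,0x0b,0x10,0x0a] = f5 4c f1 f5 1e

  after D0: wrote 6B at 0x0e = cd953c1ef14c
  after D1: wrote 6B at 0x06 = f5cd953c1ef1
  after D2: wrote 2B at 0x19 = ce97
  after D3: wrote 2B at 0x10 = f5cd
  after D4: wrote 2B at 0x19 = f5cd
  after D5: wrote 3B at 0x1b = ce97f5
query mem[0x19]=0xf5, mem[0x13]=0x4c, mem[0x0b]=0xf1, mem[0x10]=0xf5, mem[0x0a]=0x1e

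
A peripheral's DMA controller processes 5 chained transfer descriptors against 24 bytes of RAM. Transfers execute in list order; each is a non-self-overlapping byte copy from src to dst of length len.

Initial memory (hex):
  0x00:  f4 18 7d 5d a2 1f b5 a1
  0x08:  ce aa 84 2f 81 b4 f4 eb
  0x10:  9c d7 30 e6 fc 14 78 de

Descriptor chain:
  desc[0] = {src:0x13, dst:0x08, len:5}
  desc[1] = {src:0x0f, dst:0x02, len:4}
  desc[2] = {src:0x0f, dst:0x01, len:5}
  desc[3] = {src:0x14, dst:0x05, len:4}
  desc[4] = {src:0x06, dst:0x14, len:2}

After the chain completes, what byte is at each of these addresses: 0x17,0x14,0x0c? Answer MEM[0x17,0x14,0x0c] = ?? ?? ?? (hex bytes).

MEM[0x17,0x14,0x0c] = de 14 de

[0] 0x13->0x08 len=5 : e6 fc 14 78 de
[1] 0x0f->0x02 len=4 : eb 9c d7 30
[2] 0x0f->0x01 len=5 : eb 9c d7 30 e6
[3] 0x14->0x05 len=4 : fc 14 78 de
[4] 0x06->0x14 len=2 : 14 78
query mem[0x17]=0xde, mem[0x14]=0x14, mem[0x0c]=0xde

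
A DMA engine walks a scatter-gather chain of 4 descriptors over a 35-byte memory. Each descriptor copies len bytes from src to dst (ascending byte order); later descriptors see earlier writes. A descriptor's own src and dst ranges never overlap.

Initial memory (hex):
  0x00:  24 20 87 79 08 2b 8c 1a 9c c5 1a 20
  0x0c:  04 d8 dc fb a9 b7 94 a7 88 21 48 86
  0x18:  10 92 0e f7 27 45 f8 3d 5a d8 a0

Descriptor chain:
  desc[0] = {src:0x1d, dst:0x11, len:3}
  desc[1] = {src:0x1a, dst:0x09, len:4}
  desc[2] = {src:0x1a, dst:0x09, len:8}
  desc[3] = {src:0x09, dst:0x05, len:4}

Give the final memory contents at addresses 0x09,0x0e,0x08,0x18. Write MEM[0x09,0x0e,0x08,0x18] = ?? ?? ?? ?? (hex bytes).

MEM[0x09,0x0e,0x08,0x18] = 0e 3d 45 10

#0 dst[0x11+3] := {0x45,0xf8,0x3d}
#1 dst[0x09+4] := {0x0e,0xf7,0x27,0x45}
#2 dst[0x09+8] := {0x0e,0xf7,0x27,0x45,0xf8,0x3d,0x5a,0xd8}
#3 dst[0x05+4] := {0x0e,0xf7,0x27,0x45}
query mem[0x09]=0x0e, mem[0x0e]=0x3d, mem[0x08]=0x45, mem[0x18]=0x10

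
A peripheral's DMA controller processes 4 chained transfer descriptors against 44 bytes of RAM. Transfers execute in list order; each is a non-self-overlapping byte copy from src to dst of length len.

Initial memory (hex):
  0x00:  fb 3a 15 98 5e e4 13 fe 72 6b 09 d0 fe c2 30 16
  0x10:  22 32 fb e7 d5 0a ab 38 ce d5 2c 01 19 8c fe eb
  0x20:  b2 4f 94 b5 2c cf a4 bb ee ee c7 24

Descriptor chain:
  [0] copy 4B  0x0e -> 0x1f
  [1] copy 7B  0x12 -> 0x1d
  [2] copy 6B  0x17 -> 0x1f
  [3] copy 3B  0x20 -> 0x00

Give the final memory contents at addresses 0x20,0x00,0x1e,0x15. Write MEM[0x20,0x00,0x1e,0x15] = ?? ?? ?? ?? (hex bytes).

MEM[0x20,0x00,0x1e,0x15] = ce ce e7 0a

#0 dst[0x1f+4] := {0x30,0x16,0x22,0x32}
#1 dst[0x1d+7] := {0xfb,0xe7,0xd5,0x0a,0xab,0x38,0xce}
#2 dst[0x1f+6] := {0x38,0xce,0xd5,0x2c,0x01,0x19}
#3 dst[0x00+3] := {0xce,0xd5,0x2c}
query mem[0x20]=0xce, mem[0x00]=0xce, mem[0x1e]=0xe7, mem[0x15]=0x0a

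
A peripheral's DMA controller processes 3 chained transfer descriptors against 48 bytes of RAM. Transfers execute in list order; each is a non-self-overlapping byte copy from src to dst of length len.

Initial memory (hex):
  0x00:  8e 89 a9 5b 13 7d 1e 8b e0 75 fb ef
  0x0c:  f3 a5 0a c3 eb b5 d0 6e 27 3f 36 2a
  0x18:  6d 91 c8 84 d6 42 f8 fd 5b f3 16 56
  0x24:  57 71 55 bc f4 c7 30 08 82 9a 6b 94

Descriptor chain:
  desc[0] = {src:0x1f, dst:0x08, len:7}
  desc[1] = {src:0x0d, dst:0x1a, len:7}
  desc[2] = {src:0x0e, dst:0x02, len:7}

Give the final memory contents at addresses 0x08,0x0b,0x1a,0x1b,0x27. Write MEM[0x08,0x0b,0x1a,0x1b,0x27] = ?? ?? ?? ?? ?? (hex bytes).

MEM[0x08,0x0b,0x1a,0x1b,0x27] = 27 16 57 71 bc

[0] 0x1f->0x08 len=7 : fd 5b f3 16 56 57 71
[1] 0x0d->0x1a len=7 : 57 71 c3 eb b5 d0 6e
[2] 0x0e->0x02 len=7 : 71 c3 eb b5 d0 6e 27
query mem[0x08]=0x27, mem[0x0b]=0x16, mem[0x1a]=0x57, mem[0x1b]=0x71, mem[0x27]=0xbc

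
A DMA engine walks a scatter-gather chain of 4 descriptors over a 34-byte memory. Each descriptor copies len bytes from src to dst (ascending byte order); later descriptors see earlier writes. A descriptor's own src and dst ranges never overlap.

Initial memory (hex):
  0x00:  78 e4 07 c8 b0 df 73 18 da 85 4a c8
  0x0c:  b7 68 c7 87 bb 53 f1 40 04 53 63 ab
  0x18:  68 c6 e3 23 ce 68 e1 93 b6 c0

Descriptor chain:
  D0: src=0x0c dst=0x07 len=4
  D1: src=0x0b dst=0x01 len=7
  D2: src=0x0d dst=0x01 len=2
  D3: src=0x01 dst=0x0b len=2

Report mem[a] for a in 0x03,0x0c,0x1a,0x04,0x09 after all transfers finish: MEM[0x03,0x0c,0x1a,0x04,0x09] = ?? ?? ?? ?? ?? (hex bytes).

  after D0: wrote 4B at 0x07 = b768c787
  after D1: wrote 7B at 0x01 = c8b768c787bb53
  after D2: wrote 2B at 0x01 = 68c7
  after D3: wrote 2B at 0x0b = 68c7
query mem[0x03]=0x68, mem[0x0c]=0xc7, mem[0x1a]=0xe3, mem[0x04]=0xc7, mem[0x09]=0xc7

MEM[0x03,0x0c,0x1a,0x04,0x09] = 68 c7 e3 c7 c7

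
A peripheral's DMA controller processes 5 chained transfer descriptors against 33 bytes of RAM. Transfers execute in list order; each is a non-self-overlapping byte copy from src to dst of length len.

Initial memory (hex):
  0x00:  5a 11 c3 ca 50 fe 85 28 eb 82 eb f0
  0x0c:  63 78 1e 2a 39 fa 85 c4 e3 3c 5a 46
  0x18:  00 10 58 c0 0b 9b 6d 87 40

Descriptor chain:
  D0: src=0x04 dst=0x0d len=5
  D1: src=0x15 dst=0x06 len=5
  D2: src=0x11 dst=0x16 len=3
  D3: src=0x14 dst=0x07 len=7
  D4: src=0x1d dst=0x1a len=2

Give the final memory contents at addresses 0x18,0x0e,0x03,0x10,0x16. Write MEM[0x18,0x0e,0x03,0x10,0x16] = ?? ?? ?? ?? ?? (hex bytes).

  after D0: wrote 5B at 0x0d = 50fe8528eb
  after D1: wrote 5B at 0x06 = 3c5a460010
  after D2: wrote 3B at 0x16 = eb85c4
  after D3: wrote 7B at 0x07 = e33ceb85c41058
  after D4: wrote 2B at 0x1a = 9b6d
query mem[0x18]=0xc4, mem[0x0e]=0xfe, mem[0x03]=0xca, mem[0x10]=0x28, mem[0x16]=0xeb

MEM[0x18,0x0e,0x03,0x10,0x16] = c4 fe ca 28 eb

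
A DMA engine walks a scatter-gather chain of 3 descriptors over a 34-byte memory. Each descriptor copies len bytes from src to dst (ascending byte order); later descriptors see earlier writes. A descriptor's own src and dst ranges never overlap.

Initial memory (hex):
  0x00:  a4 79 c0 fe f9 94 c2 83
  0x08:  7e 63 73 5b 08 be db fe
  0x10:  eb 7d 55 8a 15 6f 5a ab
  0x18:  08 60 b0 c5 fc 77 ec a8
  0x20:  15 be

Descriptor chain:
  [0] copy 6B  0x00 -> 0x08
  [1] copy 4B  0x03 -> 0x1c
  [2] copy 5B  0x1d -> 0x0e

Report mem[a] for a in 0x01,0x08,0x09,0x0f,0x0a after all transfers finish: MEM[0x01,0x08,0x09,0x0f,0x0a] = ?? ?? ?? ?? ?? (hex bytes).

D0: mem[0x08..0x0d] <- [a4 79 c0 fe f9 94]
D1: mem[0x1c..0x1f] <- [fe f9 94 c2]
D2: mem[0x0e..0x12] <- [f9 94 c2 15 be]
query mem[0x01]=0x79, mem[0x08]=0xa4, mem[0x09]=0x79, mem[0x0f]=0x94, mem[0x0a]=0xc0

MEM[0x01,0x08,0x09,0x0f,0x0a] = 79 a4 79 94 c0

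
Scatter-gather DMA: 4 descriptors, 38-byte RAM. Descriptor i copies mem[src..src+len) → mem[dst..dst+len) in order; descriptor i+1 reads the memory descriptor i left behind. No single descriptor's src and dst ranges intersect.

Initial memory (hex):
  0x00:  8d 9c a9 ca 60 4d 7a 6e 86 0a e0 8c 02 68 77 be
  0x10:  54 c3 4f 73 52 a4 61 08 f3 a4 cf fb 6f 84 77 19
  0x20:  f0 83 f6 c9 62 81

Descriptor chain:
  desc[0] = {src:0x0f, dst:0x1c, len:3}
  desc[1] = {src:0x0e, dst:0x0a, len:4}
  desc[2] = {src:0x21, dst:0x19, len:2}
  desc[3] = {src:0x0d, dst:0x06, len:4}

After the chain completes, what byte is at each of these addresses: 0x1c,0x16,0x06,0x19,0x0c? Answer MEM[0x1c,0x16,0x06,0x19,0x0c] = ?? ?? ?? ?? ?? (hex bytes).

MEM[0x1c,0x16,0x06,0x19,0x0c] = be 61 c3 83 54

  after D0: wrote 3B at 0x1c = be54c3
  after D1: wrote 4B at 0x0a = 77be54c3
  after D2: wrote 2B at 0x19 = 83f6
  after D3: wrote 4B at 0x06 = c377be54
query mem[0x1c]=0xbe, mem[0x16]=0x61, mem[0x06]=0xc3, mem[0x19]=0x83, mem[0x0c]=0x54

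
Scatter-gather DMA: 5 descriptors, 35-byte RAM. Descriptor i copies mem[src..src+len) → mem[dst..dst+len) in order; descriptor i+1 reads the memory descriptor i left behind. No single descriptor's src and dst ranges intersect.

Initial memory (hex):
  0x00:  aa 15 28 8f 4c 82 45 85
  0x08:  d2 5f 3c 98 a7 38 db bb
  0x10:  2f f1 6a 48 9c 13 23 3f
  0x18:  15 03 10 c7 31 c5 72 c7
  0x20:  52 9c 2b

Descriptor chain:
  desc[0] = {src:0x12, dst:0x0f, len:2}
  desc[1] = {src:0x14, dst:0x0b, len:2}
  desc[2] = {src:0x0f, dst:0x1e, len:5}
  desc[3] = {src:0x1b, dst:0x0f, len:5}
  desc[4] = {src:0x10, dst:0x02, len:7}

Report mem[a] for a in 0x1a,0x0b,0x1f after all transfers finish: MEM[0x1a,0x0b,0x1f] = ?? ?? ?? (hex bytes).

MEM[0x1a,0x0b,0x1f] = 10 9c 48

[0] 0x12->0x0f len=2 : 6a 48
[1] 0x14->0x0b len=2 : 9c 13
[2] 0x0f->0x1e len=5 : 6a 48 f1 6a 48
[3] 0x1b->0x0f len=5 : c7 31 c5 6a 48
[4] 0x10->0x02 len=7 : 31 c5 6a 48 9c 13 23
query mem[0x1a]=0x10, mem[0x0b]=0x9c, mem[0x1f]=0x48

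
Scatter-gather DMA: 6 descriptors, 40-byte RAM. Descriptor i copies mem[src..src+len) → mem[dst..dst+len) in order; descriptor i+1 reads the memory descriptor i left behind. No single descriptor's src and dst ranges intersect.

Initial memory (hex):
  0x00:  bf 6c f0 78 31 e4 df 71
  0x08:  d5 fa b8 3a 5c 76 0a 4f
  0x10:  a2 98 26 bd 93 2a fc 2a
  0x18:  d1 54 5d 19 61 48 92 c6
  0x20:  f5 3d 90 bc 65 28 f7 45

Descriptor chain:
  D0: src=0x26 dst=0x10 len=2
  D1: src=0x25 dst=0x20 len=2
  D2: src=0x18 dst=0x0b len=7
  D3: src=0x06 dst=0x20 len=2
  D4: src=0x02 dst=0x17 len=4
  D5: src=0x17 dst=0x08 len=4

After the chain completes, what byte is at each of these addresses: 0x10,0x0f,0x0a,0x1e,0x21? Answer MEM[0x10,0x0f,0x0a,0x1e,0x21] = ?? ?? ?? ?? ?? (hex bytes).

  after D0: wrote 2B at 0x10 = f745
  after D1: wrote 2B at 0x20 = 28f7
  after D2: wrote 7B at 0x0b = d1545d19614892
  after D3: wrote 2B at 0x20 = df71
  after D4: wrote 4B at 0x17 = f07831e4
  after D5: wrote 4B at 0x08 = f07831e4
query mem[0x10]=0x48, mem[0x0f]=0x61, mem[0x0a]=0x31, mem[0x1e]=0x92, mem[0x21]=0x71

MEM[0x10,0x0f,0x0a,0x1e,0x21] = 48 61 31 92 71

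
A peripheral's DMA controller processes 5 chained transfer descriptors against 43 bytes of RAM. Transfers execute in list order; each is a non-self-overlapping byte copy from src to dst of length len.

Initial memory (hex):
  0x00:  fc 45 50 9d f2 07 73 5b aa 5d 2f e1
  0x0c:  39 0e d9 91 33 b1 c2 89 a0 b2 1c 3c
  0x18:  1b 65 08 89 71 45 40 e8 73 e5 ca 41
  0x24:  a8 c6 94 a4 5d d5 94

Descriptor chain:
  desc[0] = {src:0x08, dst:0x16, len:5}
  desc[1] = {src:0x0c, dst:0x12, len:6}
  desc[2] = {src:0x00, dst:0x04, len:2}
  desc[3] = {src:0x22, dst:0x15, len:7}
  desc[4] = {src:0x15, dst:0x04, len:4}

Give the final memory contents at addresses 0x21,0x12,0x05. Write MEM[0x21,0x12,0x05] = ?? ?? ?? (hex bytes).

MEM[0x21,0x12,0x05] = e5 39 41

D0: mem[0x16..0x1a] <- [aa 5d 2f e1 39]
D1: mem[0x12..0x17] <- [39 0e d9 91 33 b1]
D2: mem[0x04..0x05] <- [fc 45]
D3: mem[0x15..0x1b] <- [ca 41 a8 c6 94 a4 5d]
D4: mem[0x04..0x07] <- [ca 41 a8 c6]
query mem[0x21]=0xe5, mem[0x12]=0x39, mem[0x05]=0x41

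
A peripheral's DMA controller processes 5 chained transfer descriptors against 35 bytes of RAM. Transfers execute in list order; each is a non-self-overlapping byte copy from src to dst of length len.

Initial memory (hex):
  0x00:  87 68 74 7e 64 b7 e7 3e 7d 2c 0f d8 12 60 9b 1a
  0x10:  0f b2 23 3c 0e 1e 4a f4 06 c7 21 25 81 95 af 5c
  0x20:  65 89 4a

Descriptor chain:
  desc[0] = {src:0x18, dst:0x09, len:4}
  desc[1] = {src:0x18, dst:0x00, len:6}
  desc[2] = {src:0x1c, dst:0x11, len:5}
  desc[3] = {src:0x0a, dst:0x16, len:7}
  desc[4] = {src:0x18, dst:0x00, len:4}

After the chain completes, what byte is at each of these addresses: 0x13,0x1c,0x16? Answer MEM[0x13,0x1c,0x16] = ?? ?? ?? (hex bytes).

MEM[0x13,0x1c,0x16] = af 0f c7

D0: mem[0x09..0x0c] <- [06 c7 21 25]
D1: mem[0x00..0x05] <- [06 c7 21 25 81 95]
D2: mem[0x11..0x15] <- [81 95 af 5c 65]
D3: mem[0x16..0x1c] <- [c7 21 25 60 9b 1a 0f]
D4: mem[0x00..0x03] <- [25 60 9b 1a]
query mem[0x13]=0xaf, mem[0x1c]=0x0f, mem[0x16]=0xc7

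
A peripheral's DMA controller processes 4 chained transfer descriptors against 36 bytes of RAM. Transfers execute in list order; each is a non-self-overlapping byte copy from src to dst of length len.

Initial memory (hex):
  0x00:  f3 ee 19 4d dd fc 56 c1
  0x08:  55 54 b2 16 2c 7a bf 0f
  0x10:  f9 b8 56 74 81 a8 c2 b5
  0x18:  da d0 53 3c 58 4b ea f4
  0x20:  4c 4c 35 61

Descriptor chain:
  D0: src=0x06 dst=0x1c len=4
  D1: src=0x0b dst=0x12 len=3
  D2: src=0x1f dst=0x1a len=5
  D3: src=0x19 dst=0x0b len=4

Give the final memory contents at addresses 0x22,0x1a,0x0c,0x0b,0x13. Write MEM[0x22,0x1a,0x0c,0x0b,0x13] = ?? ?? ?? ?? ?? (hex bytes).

MEM[0x22,0x1a,0x0c,0x0b,0x13] = 35 54 54 d0 2c

[0] 0x06->0x1c len=4 : 56 c1 55 54
[1] 0x0b->0x12 len=3 : 16 2c 7a
[2] 0x1f->0x1a len=5 : 54 4c 4c 35 61
[3] 0x19->0x0b len=4 : d0 54 4c 4c
query mem[0x22]=0x35, mem[0x1a]=0x54, mem[0x0c]=0x54, mem[0x0b]=0xd0, mem[0x13]=0x2c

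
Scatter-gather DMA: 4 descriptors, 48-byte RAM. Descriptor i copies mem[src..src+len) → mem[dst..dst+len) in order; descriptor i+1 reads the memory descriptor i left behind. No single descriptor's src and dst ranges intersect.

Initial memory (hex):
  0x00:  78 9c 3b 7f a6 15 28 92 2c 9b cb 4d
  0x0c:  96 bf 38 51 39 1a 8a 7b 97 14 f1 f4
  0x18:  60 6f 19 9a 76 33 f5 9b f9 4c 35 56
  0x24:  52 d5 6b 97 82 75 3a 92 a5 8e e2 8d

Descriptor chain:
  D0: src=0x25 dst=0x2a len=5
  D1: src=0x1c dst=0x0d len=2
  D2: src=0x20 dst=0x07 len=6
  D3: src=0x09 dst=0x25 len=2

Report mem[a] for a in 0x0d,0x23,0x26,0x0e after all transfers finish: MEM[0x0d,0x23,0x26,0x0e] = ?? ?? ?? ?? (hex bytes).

[0] 0x25->0x2a len=5 : d5 6b 97 82 75
[1] 0x1c->0x0d len=2 : 76 33
[2] 0x20->0x07 len=6 : f9 4c 35 56 52 d5
[3] 0x09->0x25 len=2 : 35 56
query mem[0x0d]=0x76, mem[0x23]=0x56, mem[0x26]=0x56, mem[0x0e]=0x33

MEM[0x0d,0x23,0x26,0x0e] = 76 56 56 33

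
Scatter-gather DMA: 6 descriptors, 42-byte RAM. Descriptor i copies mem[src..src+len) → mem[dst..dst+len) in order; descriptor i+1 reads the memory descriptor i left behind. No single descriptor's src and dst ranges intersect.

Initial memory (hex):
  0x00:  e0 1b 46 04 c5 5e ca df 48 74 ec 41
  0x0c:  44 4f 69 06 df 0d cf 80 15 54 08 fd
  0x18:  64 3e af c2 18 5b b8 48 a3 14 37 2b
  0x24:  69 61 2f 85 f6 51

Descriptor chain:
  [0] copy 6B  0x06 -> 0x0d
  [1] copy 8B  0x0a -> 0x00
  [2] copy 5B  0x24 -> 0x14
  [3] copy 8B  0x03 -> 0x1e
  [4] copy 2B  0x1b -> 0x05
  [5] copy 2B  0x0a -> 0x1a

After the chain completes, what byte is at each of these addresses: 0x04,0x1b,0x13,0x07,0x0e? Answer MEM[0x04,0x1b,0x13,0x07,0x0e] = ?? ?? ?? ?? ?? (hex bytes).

MEM[0x04,0x1b,0x13,0x07,0x0e] = df 41 80 ec df

  after D0: wrote 6B at 0x0d = cadf4874ec41
  after D1: wrote 8B at 0x00 = ec4144cadf4874ec
  after D2: wrote 5B at 0x14 = 69612f85f6
  after D3: wrote 8B at 0x1e = cadf4874ec4874ec
  after D4: wrote 2B at 0x05 = c218
  after D5: wrote 2B at 0x1a = ec41
query mem[0x04]=0xdf, mem[0x1b]=0x41, mem[0x13]=0x80, mem[0x07]=0xec, mem[0x0e]=0xdf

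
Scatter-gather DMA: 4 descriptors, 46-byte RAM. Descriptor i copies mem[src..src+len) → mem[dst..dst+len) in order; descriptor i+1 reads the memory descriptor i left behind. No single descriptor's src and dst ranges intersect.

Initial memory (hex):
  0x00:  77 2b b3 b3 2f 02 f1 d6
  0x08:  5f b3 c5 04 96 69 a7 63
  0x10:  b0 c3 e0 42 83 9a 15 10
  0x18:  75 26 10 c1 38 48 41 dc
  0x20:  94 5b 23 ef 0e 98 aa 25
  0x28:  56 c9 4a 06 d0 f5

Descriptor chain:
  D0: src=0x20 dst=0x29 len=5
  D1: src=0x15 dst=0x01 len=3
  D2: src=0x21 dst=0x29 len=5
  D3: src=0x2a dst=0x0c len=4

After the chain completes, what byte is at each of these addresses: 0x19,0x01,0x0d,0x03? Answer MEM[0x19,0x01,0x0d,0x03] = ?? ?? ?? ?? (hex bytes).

MEM[0x19,0x01,0x0d,0x03] = 26 9a ef 10

D0: mem[0x29..0x2d] <- [94 5b 23 ef 0e]
D1: mem[0x01..0x03] <- [9a 15 10]
D2: mem[0x29..0x2d] <- [5b 23 ef 0e 98]
D3: mem[0x0c..0x0f] <- [23 ef 0e 98]
query mem[0x19]=0x26, mem[0x01]=0x9a, mem[0x0d]=0xef, mem[0x03]=0x10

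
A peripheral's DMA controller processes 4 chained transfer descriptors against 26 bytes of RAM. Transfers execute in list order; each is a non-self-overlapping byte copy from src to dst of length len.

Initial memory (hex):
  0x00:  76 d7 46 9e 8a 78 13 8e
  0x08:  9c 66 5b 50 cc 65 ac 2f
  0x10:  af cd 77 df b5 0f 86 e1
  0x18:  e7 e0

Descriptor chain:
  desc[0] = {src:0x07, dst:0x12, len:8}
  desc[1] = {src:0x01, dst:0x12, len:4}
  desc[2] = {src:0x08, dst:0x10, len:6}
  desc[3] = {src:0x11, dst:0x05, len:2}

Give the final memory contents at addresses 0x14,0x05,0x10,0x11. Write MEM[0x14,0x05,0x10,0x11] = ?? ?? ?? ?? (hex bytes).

D0: mem[0x12..0x19] <- [8e 9c 66 5b 50 cc 65 ac]
D1: mem[0x12..0x15] <- [d7 46 9e 8a]
D2: mem[0x10..0x15] <- [9c 66 5b 50 cc 65]
D3: mem[0x05..0x06] <- [66 5b]
query mem[0x14]=0xcc, mem[0x05]=0x66, mem[0x10]=0x9c, mem[0x11]=0x66

MEM[0x14,0x05,0x10,0x11] = cc 66 9c 66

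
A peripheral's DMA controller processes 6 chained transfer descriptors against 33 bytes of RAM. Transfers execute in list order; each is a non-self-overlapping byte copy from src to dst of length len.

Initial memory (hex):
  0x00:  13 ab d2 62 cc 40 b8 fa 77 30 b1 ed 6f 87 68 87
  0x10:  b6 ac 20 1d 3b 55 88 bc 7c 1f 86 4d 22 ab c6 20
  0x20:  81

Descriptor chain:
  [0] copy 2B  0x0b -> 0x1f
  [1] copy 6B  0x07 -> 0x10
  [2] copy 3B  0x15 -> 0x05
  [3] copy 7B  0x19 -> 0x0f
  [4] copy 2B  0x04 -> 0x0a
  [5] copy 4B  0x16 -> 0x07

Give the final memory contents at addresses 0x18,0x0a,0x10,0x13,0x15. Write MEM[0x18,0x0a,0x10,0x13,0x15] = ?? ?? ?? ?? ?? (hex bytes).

D0: mem[0x1f..0x20] <- [ed 6f]
D1: mem[0x10..0x15] <- [fa 77 30 b1 ed 6f]
D2: mem[0x05..0x07] <- [6f 88 bc]
D3: mem[0x0f..0x15] <- [1f 86 4d 22 ab c6 ed]
D4: mem[0x0a..0x0b] <- [cc 6f]
D5: mem[0x07..0x0a] <- [88 bc 7c 1f]
query mem[0x18]=0x7c, mem[0x0a]=0x1f, mem[0x10]=0x86, mem[0x13]=0xab, mem[0x15]=0xed

MEM[0x18,0x0a,0x10,0x13,0x15] = 7c 1f 86 ab ed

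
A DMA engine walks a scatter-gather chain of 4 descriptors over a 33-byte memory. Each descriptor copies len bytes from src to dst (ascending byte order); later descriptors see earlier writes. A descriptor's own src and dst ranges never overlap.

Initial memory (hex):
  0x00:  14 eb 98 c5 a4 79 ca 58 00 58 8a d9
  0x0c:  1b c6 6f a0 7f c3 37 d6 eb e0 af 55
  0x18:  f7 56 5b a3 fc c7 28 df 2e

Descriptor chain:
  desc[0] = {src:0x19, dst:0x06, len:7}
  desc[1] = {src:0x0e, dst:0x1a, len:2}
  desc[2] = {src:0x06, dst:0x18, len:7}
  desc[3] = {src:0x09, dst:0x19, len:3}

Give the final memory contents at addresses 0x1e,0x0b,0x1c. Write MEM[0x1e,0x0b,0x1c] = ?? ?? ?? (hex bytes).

[0] 0x19->0x06 len=7 : 56 5b a3 fc c7 28 df
[1] 0x0e->0x1a len=2 : 6f a0
[2] 0x06->0x18 len=7 : 56 5b a3 fc c7 28 df
[3] 0x09->0x19 len=3 : fc c7 28
query mem[0x1e]=0xdf, mem[0x0b]=0x28, mem[0x1c]=0xc7

MEM[0x1e,0x0b,0x1c] = df 28 c7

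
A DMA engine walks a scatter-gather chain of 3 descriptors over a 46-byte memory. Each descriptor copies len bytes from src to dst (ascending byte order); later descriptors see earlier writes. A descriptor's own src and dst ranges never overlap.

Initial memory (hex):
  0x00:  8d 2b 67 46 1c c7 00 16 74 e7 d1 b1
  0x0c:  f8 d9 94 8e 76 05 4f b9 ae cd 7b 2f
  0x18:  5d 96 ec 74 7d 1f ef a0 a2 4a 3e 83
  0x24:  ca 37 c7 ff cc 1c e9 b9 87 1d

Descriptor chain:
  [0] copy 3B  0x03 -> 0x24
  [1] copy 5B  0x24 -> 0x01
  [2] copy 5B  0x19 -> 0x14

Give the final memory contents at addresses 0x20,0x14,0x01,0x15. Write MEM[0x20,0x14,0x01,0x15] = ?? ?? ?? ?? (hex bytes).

D0: mem[0x24..0x26] <- [46 1c c7]
D1: mem[0x01..0x05] <- [46 1c c7 ff cc]
D2: mem[0x14..0x18] <- [96 ec 74 7d 1f]
query mem[0x20]=0xa2, mem[0x14]=0x96, mem[0x01]=0x46, mem[0x15]=0xec

MEM[0x20,0x14,0x01,0x15] = a2 96 46 ec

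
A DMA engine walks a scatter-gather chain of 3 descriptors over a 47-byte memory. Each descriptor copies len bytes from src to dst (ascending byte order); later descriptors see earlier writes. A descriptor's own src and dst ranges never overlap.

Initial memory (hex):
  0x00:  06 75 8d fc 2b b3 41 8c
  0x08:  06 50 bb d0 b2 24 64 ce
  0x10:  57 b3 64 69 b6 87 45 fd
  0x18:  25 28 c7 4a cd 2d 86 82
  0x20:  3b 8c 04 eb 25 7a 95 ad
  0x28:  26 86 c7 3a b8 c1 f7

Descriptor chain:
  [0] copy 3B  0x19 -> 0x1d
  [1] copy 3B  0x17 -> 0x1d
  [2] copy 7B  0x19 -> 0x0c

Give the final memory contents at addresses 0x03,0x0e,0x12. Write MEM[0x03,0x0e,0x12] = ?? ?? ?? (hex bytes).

#0 dst[0x1d+3] := {0x28,0xc7,0x4a}
#1 dst[0x1d+3] := {0xfd,0x25,0x28}
#2 dst[0x0c+7] := {0x28,0xc7,0x4a,0xcd,0xfd,0x25,0x28}
query mem[0x03]=0xfc, mem[0x0e]=0x4a, mem[0x12]=0x28

MEM[0x03,0x0e,0x12] = fc 4a 28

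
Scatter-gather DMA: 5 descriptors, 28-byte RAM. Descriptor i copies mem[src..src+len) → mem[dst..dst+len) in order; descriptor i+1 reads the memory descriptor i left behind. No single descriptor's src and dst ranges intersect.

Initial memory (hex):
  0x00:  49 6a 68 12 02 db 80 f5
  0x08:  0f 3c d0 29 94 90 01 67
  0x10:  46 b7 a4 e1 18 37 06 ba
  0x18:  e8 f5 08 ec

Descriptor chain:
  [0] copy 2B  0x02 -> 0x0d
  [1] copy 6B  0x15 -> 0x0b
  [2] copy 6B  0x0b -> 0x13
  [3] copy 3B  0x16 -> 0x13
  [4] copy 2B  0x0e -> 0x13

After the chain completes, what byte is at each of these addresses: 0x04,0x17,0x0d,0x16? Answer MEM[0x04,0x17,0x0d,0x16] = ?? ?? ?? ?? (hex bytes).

MEM[0x04,0x17,0x0d,0x16] = 02 f5 ba e8

#0 dst[0x0d+2] := {0x68,0x12}
#1 dst[0x0b+6] := {0x37,0x06,0xba,0xe8,0xf5,0x08}
#2 dst[0x13+6] := {0x37,0x06,0xba,0xe8,0xf5,0x08}
#3 dst[0x13+3] := {0xe8,0xf5,0x08}
#4 dst[0x13+2] := {0xe8,0xf5}
query mem[0x04]=0x02, mem[0x17]=0xf5, mem[0x0d]=0xba, mem[0x16]=0xe8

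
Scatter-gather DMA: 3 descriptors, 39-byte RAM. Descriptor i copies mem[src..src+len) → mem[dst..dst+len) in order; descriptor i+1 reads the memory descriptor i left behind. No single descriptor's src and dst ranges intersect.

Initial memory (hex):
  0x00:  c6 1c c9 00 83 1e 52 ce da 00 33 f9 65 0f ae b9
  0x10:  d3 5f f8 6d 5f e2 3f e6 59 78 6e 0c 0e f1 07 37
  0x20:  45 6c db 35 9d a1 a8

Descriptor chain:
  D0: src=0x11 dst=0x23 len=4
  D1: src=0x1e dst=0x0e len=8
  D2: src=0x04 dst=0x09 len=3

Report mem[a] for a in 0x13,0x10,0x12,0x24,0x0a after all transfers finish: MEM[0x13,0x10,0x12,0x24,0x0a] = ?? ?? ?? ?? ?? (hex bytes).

#0 dst[0x23+4] := {0x5f,0xf8,0x6d,0x5f}
#1 dst[0x0e+8] := {0x07,0x37,0x45,0x6c,0xdb,0x5f,0xf8,0x6d}
#2 dst[0x09+3] := {0x83,0x1e,0x52}
query mem[0x13]=0x5f, mem[0x10]=0x45, mem[0x12]=0xdb, mem[0x24]=0xf8, mem[0x0a]=0x1e

MEM[0x13,0x10,0x12,0x24,0x0a] = 5f 45 db f8 1e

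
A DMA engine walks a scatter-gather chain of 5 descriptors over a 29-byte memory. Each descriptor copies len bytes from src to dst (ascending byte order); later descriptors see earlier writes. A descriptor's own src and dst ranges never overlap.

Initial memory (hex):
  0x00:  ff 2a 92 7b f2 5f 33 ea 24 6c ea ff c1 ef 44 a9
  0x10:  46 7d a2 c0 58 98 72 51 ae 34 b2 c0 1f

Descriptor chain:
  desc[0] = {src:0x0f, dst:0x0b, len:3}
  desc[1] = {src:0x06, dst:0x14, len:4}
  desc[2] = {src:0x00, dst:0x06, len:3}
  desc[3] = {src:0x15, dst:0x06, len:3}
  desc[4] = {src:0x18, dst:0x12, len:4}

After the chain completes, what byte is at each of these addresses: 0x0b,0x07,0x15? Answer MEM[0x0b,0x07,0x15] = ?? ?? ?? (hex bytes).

  after D0: wrote 3B at 0x0b = a9467d
  after D1: wrote 4B at 0x14 = 33ea246c
  after D2: wrote 3B at 0x06 = ff2a92
  after D3: wrote 3B at 0x06 = ea246c
  after D4: wrote 4B at 0x12 = ae34b2c0
query mem[0x0b]=0xa9, mem[0x07]=0x24, mem[0x15]=0xc0

MEM[0x0b,0x07,0x15] = a9 24 c0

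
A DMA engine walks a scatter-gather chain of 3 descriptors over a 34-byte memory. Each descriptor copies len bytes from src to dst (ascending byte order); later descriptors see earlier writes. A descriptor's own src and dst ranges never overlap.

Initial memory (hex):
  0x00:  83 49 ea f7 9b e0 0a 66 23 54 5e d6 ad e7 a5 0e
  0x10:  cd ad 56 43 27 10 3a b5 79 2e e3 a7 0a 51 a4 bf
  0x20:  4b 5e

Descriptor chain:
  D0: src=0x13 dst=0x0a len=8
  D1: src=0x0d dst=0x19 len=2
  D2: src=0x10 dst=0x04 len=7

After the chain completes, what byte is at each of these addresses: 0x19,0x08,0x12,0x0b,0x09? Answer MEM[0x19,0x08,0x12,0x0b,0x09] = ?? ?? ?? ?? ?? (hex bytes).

MEM[0x19,0x08,0x12,0x0b,0x09] = 3a 27 56 27 10

[0] 0x13->0x0a len=8 : 43 27 10 3a b5 79 2e e3
[1] 0x0d->0x19 len=2 : 3a b5
[2] 0x10->0x04 len=7 : 2e e3 56 43 27 10 3a
query mem[0x19]=0x3a, mem[0x08]=0x27, mem[0x12]=0x56, mem[0x0b]=0x27, mem[0x09]=0x10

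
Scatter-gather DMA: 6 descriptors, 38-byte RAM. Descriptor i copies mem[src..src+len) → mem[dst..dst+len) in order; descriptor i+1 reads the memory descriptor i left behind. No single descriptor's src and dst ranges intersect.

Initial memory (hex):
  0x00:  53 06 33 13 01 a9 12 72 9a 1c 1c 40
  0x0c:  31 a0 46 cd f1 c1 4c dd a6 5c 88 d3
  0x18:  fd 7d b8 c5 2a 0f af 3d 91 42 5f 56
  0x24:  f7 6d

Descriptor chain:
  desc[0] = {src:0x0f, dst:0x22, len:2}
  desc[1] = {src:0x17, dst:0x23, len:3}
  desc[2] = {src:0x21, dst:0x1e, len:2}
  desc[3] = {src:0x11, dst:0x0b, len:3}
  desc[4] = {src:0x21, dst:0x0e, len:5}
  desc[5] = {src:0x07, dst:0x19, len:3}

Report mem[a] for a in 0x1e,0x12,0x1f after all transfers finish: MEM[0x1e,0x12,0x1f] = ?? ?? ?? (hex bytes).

[0] 0x0f->0x22 len=2 : cd f1
[1] 0x17->0x23 len=3 : d3 fd 7d
[2] 0x21->0x1e len=2 : 42 cd
[3] 0x11->0x0b len=3 : c1 4c dd
[4] 0x21->0x0e len=5 : 42 cd d3 fd 7d
[5] 0x07->0x19 len=3 : 72 9a 1c
query mem[0x1e]=0x42, mem[0x12]=0x7d, mem[0x1f]=0xcd

MEM[0x1e,0x12,0x1f] = 42 7d cd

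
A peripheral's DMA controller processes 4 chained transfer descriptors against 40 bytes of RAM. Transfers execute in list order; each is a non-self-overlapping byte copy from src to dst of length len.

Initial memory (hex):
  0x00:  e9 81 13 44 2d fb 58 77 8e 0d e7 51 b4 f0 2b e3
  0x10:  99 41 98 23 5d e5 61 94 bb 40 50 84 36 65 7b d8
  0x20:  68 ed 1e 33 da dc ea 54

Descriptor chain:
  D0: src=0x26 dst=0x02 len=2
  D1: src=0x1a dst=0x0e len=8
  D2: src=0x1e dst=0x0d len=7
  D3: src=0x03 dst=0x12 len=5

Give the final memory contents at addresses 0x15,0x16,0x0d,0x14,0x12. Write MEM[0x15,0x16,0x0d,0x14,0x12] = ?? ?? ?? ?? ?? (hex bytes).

MEM[0x15,0x16,0x0d,0x14,0x12] = 58 77 7b fb 54

  after D0: wrote 2B at 0x02 = ea54
  after D1: wrote 8B at 0x0e = 508436657bd868ed
  after D2: wrote 7B at 0x0d = 7bd868ed1e33da
  after D3: wrote 5B at 0x12 = 542dfb5877
query mem[0x15]=0x58, mem[0x16]=0x77, mem[0x0d]=0x7b, mem[0x14]=0xfb, mem[0x12]=0x54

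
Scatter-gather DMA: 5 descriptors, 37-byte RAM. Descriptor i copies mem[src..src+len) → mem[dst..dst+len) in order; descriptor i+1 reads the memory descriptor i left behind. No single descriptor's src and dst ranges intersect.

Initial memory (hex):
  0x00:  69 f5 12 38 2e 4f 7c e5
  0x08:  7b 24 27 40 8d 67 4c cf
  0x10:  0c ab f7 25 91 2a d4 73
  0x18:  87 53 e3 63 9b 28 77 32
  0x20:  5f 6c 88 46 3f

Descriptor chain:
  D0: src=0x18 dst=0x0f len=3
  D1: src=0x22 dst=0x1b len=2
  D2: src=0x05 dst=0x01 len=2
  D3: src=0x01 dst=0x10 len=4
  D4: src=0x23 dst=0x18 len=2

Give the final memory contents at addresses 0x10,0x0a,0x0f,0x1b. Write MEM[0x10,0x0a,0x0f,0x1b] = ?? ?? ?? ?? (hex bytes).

MEM[0x10,0x0a,0x0f,0x1b] = 4f 27 87 88

D0: mem[0x0f..0x11] <- [87 53 e3]
D1: mem[0x1b..0x1c] <- [88 46]
D2: mem[0x01..0x02] <- [4f 7c]
D3: mem[0x10..0x13] <- [4f 7c 38 2e]
D4: mem[0x18..0x19] <- [46 3f]
query mem[0x10]=0x4f, mem[0x0a]=0x27, mem[0x0f]=0x87, mem[0x1b]=0x88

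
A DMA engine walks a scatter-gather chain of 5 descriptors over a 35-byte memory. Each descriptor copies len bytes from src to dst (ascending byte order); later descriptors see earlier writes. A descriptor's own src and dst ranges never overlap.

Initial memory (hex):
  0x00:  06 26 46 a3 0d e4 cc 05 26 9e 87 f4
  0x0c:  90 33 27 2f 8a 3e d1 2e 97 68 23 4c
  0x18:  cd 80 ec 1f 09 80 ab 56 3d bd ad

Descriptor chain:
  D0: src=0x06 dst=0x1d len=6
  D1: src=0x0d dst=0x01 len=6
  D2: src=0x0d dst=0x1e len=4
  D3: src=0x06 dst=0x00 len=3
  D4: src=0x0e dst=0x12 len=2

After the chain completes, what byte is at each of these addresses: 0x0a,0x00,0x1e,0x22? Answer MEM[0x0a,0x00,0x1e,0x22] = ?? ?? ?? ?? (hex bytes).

D0: mem[0x1d..0x22] <- [cc 05 26 9e 87 f4]
D1: mem[0x01..0x06] <- [33 27 2f 8a 3e d1]
D2: mem[0x1e..0x21] <- [33 27 2f 8a]
D3: mem[0x00..0x02] <- [d1 05 26]
D4: mem[0x12..0x13] <- [27 2f]
query mem[0x0a]=0x87, mem[0x00]=0xd1, mem[0x1e]=0x33, mem[0x22]=0xf4

MEM[0x0a,0x00,0x1e,0x22] = 87 d1 33 f4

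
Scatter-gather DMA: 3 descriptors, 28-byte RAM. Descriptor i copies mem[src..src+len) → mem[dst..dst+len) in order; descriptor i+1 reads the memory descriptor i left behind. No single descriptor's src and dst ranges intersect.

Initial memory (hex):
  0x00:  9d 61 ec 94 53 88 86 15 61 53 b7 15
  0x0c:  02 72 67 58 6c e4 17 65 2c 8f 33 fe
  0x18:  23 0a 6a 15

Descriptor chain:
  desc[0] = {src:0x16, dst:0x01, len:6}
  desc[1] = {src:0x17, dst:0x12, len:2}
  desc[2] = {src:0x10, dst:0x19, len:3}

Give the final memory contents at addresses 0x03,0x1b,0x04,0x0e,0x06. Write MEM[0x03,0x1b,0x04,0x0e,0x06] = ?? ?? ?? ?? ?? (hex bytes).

MEM[0x03,0x1b,0x04,0x0e,0x06] = 23 fe 0a 67 15

#0 dst[0x01+6] := {0x33,0xfe,0x23,0x0a,0x6a,0x15}
#1 dst[0x12+2] := {0xfe,0x23}
#2 dst[0x19+3] := {0x6c,0xe4,0xfe}
query mem[0x03]=0x23, mem[0x1b]=0xfe, mem[0x04]=0x0a, mem[0x0e]=0x67, mem[0x06]=0x15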